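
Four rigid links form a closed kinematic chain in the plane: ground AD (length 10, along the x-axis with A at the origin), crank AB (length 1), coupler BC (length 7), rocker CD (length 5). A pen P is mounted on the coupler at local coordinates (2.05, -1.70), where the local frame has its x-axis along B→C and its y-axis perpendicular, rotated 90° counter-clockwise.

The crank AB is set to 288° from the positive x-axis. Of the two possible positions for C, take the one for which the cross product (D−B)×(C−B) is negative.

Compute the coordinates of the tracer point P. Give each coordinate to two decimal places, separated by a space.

A=(0,0), D=(10.00,0)
B = A + 1.00·(cos288°, sin288°) = (0.3090, -0.9511)
|BD| = 9.7375
circle(B,7.00) ∩ circle(D,5.00): a=6.1011, h=3.4317
  candidates: C₊=(6.0458,3.0601) cross=33.416; C₋=(6.7161,-3.7704) cross=-33.416
  mode - wants cross < 0 → take C=(6.7161,-3.7704) (cross=-33.416)
ex = (C−B)/|BC| = (0.9153,-0.4028); ey = (0.4028,0.9153)
P = B + 2.05·ex + -1.70·ey = (1.5007,-3.3327)

1.50 -3.33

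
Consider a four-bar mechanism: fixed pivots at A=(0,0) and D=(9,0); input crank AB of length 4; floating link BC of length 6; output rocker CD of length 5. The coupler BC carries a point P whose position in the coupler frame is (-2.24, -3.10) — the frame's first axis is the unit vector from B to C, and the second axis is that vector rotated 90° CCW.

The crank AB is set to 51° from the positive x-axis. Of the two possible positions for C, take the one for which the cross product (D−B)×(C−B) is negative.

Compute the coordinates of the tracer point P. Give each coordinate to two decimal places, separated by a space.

-1.18 4.09

A=(0,0), D=(9.00,0)
B = A + 4.00·(cos51°, sin51°) = (2.5173, 3.1086)
|BD| = 7.1895
circle(B,6.00) ∩ circle(D,5.00): a=4.3598, h=4.1222
  candidates: C₊=(8.2308,4.9405) cross=29.637; C₋=(4.6661,-2.4934) cross=-29.637
  mode - wants cross < 0 → take C=(4.6661,-2.4934) (cross=-29.637)
ex = (C−B)/|BC| = (0.3581,-0.9337); ey = (0.9337,0.3581)
P = B + -2.24·ex + -3.10·ey = (-1.1793,4.0898)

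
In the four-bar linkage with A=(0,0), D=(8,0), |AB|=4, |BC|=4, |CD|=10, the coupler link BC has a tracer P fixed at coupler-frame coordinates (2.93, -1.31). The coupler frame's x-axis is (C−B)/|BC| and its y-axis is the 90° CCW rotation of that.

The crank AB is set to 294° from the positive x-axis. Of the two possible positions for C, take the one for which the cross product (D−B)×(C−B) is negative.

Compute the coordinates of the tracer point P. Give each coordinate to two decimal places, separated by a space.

0.27 -6.56

A=(0,0), D=(8.00,0)
B = A + 4.00·(cos294°, sin294°) = (1.6269, -3.6542)
|BD| = 7.3463
circle(B,4.00) ∩ circle(D,10.00): a=-2.0440, h=3.4384
  candidates: C₊=(-1.8565,-1.6881) cross=25.259; C₋=(1.5641,-7.6537) cross=-25.259
  mode - wants cross < 0 → take C=(1.5641,-7.6537) (cross=-25.259)
ex = (C−B)/|BC| = (-0.0157,-0.9999); ey = (0.9999,-0.0157)
P = B + 2.93·ex + -1.31·ey = (0.2711,-6.5632)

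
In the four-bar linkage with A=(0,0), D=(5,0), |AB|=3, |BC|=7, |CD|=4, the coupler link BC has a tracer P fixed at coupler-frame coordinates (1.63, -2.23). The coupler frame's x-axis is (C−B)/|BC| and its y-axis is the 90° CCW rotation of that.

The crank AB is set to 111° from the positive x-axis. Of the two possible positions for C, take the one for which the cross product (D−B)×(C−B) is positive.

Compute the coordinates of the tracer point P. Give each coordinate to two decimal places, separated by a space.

0.89 0.86

A=(0,0), D=(5.00,0)
B = A + 3.00·(cos111°, sin111°) = (-1.0751, 2.8007)
|BD| = 6.6896
circle(B,7.00) ∩ circle(D,4.00): a=5.8113, h=3.9024
  candidates: C₊=(5.8362,3.9116) cross=26.105; C₋=(2.5686,-3.1762) cross=-26.105
  mode + wants cross > 0 → take C=(5.8362,3.9116) (cross=26.105)
ex = (C−B)/|BC| = (0.9873,0.1587); ey = (-0.1587,0.9873)
P = B + 1.63·ex + -2.23·ey = (0.8881,0.8577)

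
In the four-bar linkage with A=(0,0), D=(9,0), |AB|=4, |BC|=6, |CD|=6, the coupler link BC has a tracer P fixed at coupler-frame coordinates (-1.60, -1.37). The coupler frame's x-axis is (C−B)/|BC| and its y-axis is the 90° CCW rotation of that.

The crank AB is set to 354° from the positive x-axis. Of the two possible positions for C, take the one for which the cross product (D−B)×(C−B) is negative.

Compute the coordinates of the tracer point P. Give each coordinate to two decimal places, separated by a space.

A=(0,0), D=(9.00,0)
B = A + 4.00·(cos354°, sin354°) = (3.9781, -0.4181)
|BD| = 5.0393
circle(B,6.00) ∩ circle(D,6.00): a=2.5196, h=5.4453
  candidates: C₊=(6.0372,5.2175) cross=27.440; C₋=(6.9408,-5.6356) cross=-27.440
  mode - wants cross < 0 → take C=(6.9408,-5.6356) (cross=-27.440)
ex = (C−B)/|BC| = (0.4938,-0.8696); ey = (0.8696,0.4938)
P = B + -1.60·ex + -1.37·ey = (1.9967,0.2967)

2.00 0.30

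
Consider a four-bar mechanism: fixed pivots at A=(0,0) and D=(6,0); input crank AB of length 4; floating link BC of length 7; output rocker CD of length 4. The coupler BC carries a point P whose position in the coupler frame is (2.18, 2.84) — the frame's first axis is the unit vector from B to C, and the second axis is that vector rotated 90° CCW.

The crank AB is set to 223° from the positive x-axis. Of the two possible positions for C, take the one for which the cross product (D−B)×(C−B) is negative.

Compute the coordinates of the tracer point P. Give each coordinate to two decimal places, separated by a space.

-0.45 -0.14

A=(0,0), D=(6.00,0)
B = A + 4.00·(cos223°, sin223°) = (-2.9254, -2.7280)
|BD| = 9.3330
circle(B,7.00) ∩ circle(D,4.00): a=6.4344, h=2.7565
  candidates: C₊=(2.4223,1.7889) cross=25.726; C₋=(4.0337,-3.4833) cross=-25.726
  mode - wants cross < 0 → take C=(4.0337,-3.4833) (cross=-25.726)
ex = (C−B)/|BC| = (0.9942,-0.1079); ey = (0.1079,0.9942)
P = B + 2.18·ex + 2.84·ey = (-0.4517,-0.1398)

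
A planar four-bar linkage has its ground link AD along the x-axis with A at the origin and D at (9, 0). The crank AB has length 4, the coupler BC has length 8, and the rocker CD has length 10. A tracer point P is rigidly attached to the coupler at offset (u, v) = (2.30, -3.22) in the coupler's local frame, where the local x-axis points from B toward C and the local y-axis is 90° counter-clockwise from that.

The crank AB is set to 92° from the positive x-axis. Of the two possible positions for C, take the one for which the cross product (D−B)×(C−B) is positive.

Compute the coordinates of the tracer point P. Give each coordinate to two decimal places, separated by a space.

3.74 3.21

A=(0,0), D=(9.00,0)
B = A + 4.00·(cos92°, sin92°) = (-0.1396, 3.9976)
|BD| = 9.9756
circle(B,8.00) ∩ circle(D,10.00): a=3.1834, h=7.3393
  candidates: C₊=(5.7181,9.4461) cross=73.214; C₋=(-0.1641,-4.0024) cross=-73.214
  mode + wants cross > 0 → take C=(5.7181,9.4461) (cross=73.214)
ex = (C−B)/|BC| = (0.7322,0.6811); ey = (-0.6811,0.7322)
P = B + 2.30·ex + -3.22·ey = (3.7376,3.2063)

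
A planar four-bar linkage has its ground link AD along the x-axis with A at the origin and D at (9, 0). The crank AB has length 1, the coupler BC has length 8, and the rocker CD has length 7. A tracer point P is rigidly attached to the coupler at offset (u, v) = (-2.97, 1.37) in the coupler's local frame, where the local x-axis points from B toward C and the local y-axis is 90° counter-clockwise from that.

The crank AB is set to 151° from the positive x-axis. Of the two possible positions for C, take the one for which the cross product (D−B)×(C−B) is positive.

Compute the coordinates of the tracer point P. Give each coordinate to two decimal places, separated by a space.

-4.00 -0.47

A=(0,0), D=(9.00,0)
B = A + 1.00·(cos151°, sin151°) = (-0.8746, 0.4848)
|BD| = 9.8865
circle(B,8.00) ∩ circle(D,7.00): a=5.7019, h=5.6115
  candidates: C₊=(5.0956,5.8099) cross=55.478; C₋=(4.5452,-5.3995) cross=-55.478
  mode + wants cross > 0 → take C=(5.0956,5.8099) (cross=55.478)
ex = (C−B)/|BC| = (0.7463,0.6656); ey = (-0.6656,0.7463)
P = B + -2.97·ex + 1.37·ey = (-4.0030,-0.4697)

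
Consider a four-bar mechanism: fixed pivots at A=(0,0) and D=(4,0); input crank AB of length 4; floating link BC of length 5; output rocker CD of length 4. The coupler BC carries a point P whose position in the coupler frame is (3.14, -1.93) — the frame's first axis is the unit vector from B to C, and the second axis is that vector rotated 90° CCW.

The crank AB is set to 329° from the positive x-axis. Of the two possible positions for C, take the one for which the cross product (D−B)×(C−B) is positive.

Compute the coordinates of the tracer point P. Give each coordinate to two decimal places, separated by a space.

3.20 1.62

A=(0,0), D=(4.00,0)
B = A + 4.00·(cos329°, sin329°) = (3.4287, -2.0602)
|BD| = 2.1379
circle(B,5.00) ∩ circle(D,4.00): a=3.1738, h=3.8635
  candidates: C₊=(0.5538,2.0307) cross=8.260; C₋=(7.9999,-0.0343) cross=-8.260
  mode + wants cross > 0 → take C=(0.5538,2.0307) (cross=8.260)
ex = (C−B)/|BC| = (-0.5750,0.8182); ey = (-0.8182,-0.5750)
P = B + 3.14·ex + -1.93·ey = (3.2023,1.6186)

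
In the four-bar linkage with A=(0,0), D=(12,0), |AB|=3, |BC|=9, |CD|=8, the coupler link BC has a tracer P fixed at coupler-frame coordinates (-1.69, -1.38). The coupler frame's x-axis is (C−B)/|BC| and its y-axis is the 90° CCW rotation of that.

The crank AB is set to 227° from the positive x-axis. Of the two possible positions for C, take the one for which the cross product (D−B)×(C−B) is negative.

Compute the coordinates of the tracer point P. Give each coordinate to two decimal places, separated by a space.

-4.13 -2.83

A=(0,0), D=(12.00,0)
B = A + 3.00·(cos227°, sin227°) = (-2.0460, -2.1941)
|BD| = 14.2163
circle(B,9.00) ∩ circle(D,8.00): a=7.7061, h=4.6494
  candidates: C₊=(4.8502,3.5889) cross=66.097; C₋=(6.2853,-5.5984) cross=-66.097
  mode - wants cross < 0 → take C=(6.2853,-5.5984) (cross=-66.097)
ex = (C−B)/|BC| = (0.9257,-0.3783); ey = (0.3783,0.9257)
P = B + -1.69·ex + -1.38·ey = (-4.1324,-2.8323)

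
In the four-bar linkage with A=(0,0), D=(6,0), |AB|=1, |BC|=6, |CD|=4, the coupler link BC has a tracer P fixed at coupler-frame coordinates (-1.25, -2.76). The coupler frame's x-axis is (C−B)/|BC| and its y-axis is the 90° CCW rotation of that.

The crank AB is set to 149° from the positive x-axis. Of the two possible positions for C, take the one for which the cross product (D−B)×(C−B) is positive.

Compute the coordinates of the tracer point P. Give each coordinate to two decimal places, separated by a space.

A=(0,0), D=(6.00,0)
B = A + 1.00·(cos149°, sin149°) = (-0.8572, 0.5150)
|BD| = 6.8765
circle(B,6.00) ∩ circle(D,4.00): a=4.8925, h=3.4733
  candidates: C₊=(4.2817,3.6121) cross=23.884; C₋=(3.7614,-3.3149) cross=-23.884
  mode + wants cross > 0 → take C=(4.2817,3.6121) (cross=23.884)
ex = (C−B)/|BC| = (0.8565,0.5162); ey = (-0.5162,0.8565)
P = B + -1.25·ex + -2.76·ey = (-0.5031,-2.4941)

-0.50 -2.49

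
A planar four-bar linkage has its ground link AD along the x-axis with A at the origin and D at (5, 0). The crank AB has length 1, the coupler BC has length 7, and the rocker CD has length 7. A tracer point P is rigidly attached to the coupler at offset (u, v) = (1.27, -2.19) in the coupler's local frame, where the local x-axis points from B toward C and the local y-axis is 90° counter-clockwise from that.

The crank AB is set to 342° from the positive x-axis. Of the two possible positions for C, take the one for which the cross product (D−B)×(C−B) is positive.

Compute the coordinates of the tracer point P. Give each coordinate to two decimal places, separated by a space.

A=(0,0), D=(5.00,0)
B = A + 1.00·(cos342°, sin342°) = (0.9511, -0.3090)
|BD| = 4.0607
circle(B,7.00) ∩ circle(D,7.00): a=2.0304, h=6.6991
  candidates: C₊=(2.4657,6.5251) cross=27.203; C₋=(3.4853,-6.8342) cross=-27.203
  mode + wants cross > 0 → take C=(2.4657,6.5251) (cross=27.203)
ex = (C−B)/|BC| = (0.2164,0.9763); ey = (-0.9763,0.2164)
P = B + 1.27·ex + -2.19·ey = (3.3640,0.4570)

3.36 0.46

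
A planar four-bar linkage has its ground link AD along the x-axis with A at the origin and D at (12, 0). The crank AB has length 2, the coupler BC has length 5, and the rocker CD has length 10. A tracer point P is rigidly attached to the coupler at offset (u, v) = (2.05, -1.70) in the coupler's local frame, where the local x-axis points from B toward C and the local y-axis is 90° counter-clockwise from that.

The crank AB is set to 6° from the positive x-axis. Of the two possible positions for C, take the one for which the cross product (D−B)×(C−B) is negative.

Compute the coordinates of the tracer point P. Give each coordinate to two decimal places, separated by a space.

0.81 -2.18

A=(0,0), D=(12.00,0)
B = A + 2.00·(cos6°, sin6°) = (1.9890, 0.2091)
|BD| = 10.0131
circle(B,5.00) ∩ circle(D,10.00): a=1.2615, h=4.8382
  candidates: C₊=(3.3513,5.0199) cross=48.446; C₋=(3.1492,-4.6545) cross=-48.446
  mode - wants cross < 0 → take C=(3.1492,-4.6545) (cross=-48.446)
ex = (C−B)/|BC| = (0.2320,-0.9727); ey = (0.9727,0.2320)
P = B + 2.05·ex + -1.70·ey = (0.8111,-2.1795)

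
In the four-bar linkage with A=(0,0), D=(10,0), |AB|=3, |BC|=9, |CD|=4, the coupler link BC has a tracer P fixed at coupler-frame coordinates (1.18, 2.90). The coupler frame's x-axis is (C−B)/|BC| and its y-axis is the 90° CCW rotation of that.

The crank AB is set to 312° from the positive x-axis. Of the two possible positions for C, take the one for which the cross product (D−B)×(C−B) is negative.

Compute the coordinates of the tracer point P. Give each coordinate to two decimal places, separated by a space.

3.71 0.40

A=(0,0), D=(10.00,0)
B = A + 3.00·(cos312°, sin312°) = (2.0074, -2.2294)
|BD| = 8.2977
circle(B,9.00) ∩ circle(D,4.00): a=8.0656, h=3.9933
  candidates: C₊=(8.7035,3.7841) cross=33.135; C₋=(10.8493,-3.9088) cross=-33.135
  mode - wants cross < 0 → take C=(10.8493,-3.9088) (cross=-33.135)
ex = (C−B)/|BC| = (0.9824,-0.1866); ey = (0.1866,0.9824)
P = B + 1.18·ex + 2.90·ey = (3.7078,0.3995)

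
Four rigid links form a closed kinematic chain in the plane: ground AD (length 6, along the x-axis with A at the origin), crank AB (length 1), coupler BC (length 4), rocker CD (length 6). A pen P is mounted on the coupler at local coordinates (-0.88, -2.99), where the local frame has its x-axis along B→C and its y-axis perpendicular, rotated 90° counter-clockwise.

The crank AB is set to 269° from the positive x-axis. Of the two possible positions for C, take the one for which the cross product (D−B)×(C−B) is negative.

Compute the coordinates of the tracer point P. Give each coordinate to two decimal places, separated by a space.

-3.05 -1.74

A=(0,0), D=(6.00,0)
B = A + 1.00·(cos269°, sin269°) = (-0.0175, -0.9998)
|BD| = 6.1000
circle(B,4.00) ∩ circle(D,6.00): a=1.4106, h=3.7430
  candidates: C₊=(0.7606,2.9238) cross=22.832; C₋=(1.9876,-4.4610) cross=-22.832
  mode - wants cross < 0 → take C=(1.9876,-4.4610) (cross=-22.832)
ex = (C−B)/|BC| = (0.5013,-0.8653); ey = (0.8653,0.5013)
P = B + -0.88·ex + -2.99·ey = (-3.0458,-1.7372)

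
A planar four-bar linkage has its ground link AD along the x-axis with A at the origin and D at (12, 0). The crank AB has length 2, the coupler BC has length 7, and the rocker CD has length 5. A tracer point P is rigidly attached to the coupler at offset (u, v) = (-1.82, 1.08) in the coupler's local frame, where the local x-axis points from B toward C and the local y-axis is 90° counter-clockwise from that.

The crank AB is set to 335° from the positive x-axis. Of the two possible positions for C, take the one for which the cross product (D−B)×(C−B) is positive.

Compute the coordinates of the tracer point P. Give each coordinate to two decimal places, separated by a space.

-0.30 -0.85

A=(0,0), D=(12.00,0)
B = A + 2.00·(cos335°, sin335°) = (1.8126, -0.8452)
|BD| = 10.2224
circle(B,7.00) ∩ circle(D,5.00): a=6.2851, h=3.0818
  candidates: C₊=(7.8214,2.7457) cross=31.504; C₋=(8.3310,-3.3968) cross=-31.504
  mode + wants cross > 0 → take C=(7.8214,2.7457) (cross=31.504)
ex = (C−B)/|BC| = (0.8584,0.5130); ey = (-0.5130,0.8584)
P = B + -1.82·ex + 1.08·ey = (-0.3037,-0.8518)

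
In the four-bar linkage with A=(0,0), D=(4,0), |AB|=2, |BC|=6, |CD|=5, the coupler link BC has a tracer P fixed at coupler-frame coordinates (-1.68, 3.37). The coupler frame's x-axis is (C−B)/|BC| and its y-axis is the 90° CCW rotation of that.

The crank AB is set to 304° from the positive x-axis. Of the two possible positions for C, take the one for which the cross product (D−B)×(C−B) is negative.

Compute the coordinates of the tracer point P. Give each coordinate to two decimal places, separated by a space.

1.12 2.11

A=(0,0), D=(4.00,0)
B = A + 2.00·(cos304°, sin304°) = (1.1184, -1.6581)
|BD| = 3.3246
circle(B,6.00) ∩ circle(D,5.00): a=3.3166, h=5.0000
  candidates: C₊=(1.4995,4.3298) cross=16.623; C₋=(6.4868,-4.3377) cross=-16.623
  mode - wants cross < 0 → take C=(6.4868,-4.3377) (cross=-16.623)
ex = (C−B)/|BC| = (0.8947,-0.4466); ey = (0.4466,0.8947)
P = B + -1.68·ex + 3.37·ey = (1.1203,2.1075)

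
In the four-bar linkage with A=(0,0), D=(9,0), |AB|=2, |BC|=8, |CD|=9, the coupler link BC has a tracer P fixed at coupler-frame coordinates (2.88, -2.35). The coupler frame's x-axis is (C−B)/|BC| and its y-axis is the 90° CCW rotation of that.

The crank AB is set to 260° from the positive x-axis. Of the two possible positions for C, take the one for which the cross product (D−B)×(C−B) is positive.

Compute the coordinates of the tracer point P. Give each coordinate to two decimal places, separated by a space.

2.75 0.09

A=(0,0), D=(9.00,0)
B = A + 2.00·(cos260°, sin260°) = (-0.3473, -1.9696)
|BD| = 9.5526
circle(B,8.00) ∩ circle(D,9.00): a=3.8865, h=6.9925
  candidates: C₊=(2.0139,5.6740) cross=66.796; C₋=(4.8974,-8.0105) cross=-66.796
  mode + wants cross > 0 → take C=(2.0139,5.6740) (cross=66.796)
ex = (C−B)/|BC| = (0.2951,0.9555); ey = (-0.9555,0.2951)
P = B + 2.88·ex + -2.35·ey = (2.7480,0.0885)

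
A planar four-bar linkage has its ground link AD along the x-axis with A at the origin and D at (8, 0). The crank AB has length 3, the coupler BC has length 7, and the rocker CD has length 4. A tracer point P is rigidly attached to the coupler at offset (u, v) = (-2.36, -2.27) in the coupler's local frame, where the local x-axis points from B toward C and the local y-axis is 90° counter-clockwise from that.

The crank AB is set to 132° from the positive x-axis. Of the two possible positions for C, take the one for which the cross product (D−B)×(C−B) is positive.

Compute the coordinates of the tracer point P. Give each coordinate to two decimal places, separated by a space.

-4.24 -0.17

A=(0,0), D=(8.00,0)
B = A + 3.00·(cos132°, sin132°) = (-2.0074, 2.2294)
|BD| = 10.2527
circle(B,7.00) ∩ circle(D,4.00): a=6.7357, h=1.9054
  candidates: C₊=(4.9814,2.6246) cross=19.535; C₋=(4.1528,-1.0950) cross=-19.535
  mode + wants cross > 0 → take C=(4.9814,2.6246) (cross=19.535)
ex = (C−B)/|BC| = (0.9984,0.0564); ey = (-0.0564,0.9984)
P = B + -2.36·ex + -2.27·ey = (-4.2355,-0.1702)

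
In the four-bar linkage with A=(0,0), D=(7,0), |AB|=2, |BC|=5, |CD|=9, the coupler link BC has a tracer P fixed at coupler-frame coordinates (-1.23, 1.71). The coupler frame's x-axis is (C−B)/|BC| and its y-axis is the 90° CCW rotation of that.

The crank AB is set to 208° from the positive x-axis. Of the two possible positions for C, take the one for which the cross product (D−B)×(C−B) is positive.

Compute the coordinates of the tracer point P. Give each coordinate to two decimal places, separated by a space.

-3.63 -1.91

A=(0,0), D=(7.00,0)
B = A + 2.00·(cos208°, sin208°) = (-1.7659, -0.9389)
|BD| = 8.8160
circle(B,5.00) ∩ circle(D,9.00): a=1.2320, h=4.8458
  candidates: C₊=(-1.0570,4.0106) cross=42.721; C₋=(-0.0248,-5.6260) cross=-42.721
  mode + wants cross > 0 → take C=(-1.0570,4.0106) (cross=42.721)
ex = (C−B)/|BC| = (0.1418,0.9899); ey = (-0.9899,0.1418)
P = B + -1.23·ex + 1.71·ey = (-3.6330,-1.9141)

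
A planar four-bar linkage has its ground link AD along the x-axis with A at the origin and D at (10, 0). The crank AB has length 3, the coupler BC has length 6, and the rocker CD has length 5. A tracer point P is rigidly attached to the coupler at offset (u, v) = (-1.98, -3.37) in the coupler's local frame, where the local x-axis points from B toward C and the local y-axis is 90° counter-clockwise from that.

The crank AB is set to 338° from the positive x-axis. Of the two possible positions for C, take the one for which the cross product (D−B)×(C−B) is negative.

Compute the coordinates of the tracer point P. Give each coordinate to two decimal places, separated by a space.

A=(0,0), D=(10.00,0)
B = A + 3.00·(cos338°, sin338°) = (2.7816, -1.1238)
|BD| = 7.3054
circle(B,6.00) ∩ circle(D,5.00): a=4.4056, h=4.0732
  candidates: C₊=(6.5081,3.5786) cross=29.756; C₋=(7.7613,-4.4708) cross=-29.756
  mode - wants cross < 0 → take C=(7.7613,-4.4708) (cross=-29.756)
ex = (C−B)/|BC| = (0.8300,-0.5578); ey = (0.5578,0.8300)
P = B + -1.98·ex + -3.37·ey = (-0.7416,-2.8163)

-0.74 -2.82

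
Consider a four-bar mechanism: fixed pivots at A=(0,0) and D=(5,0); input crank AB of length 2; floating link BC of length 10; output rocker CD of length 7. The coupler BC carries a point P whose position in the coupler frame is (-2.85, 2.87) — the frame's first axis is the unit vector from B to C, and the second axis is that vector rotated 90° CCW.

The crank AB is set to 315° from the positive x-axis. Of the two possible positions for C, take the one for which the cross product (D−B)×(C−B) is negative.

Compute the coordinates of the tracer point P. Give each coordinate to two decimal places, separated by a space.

-0.91 1.90

A=(0,0), D=(5.00,0)
B = A + 2.00·(cos315°, sin315°) = (1.4142, -1.4142)
|BD| = 3.8546
circle(B,10.00) ∩ circle(D,7.00): a=8.5428, h=5.1982
  candidates: C₊=(7.4541,6.5557) cross=20.037; C₋=(11.2684,-3.1156) cross=-20.037
  mode - wants cross < 0 → take C=(11.2684,-3.1156) (cross=-20.037)
ex = (C−B)/|BC| = (0.9854,-0.1701); ey = (0.1701,0.9854)
P = B + -2.85·ex + 2.87·ey = (-0.9059,1.8988)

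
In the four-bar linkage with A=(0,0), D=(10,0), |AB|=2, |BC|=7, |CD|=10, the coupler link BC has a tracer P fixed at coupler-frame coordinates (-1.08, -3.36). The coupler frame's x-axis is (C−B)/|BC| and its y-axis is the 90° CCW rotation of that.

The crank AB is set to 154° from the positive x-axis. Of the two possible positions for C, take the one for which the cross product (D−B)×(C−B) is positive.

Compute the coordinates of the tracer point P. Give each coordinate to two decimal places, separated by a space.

A=(0,0), D=(10.00,0)
B = A + 2.00·(cos154°, sin154°) = (-1.7976, 0.8767)
|BD| = 11.8301
circle(B,7.00) ∩ circle(D,10.00): a=3.7595, h=5.9047
  candidates: C₊=(2.3892,6.4866) cross=69.854; C₋=(1.5140,-5.2904) cross=-69.854
  mode + wants cross > 0 → take C=(2.3892,6.4866) (cross=69.854)
ex = (C−B)/|BC| = (0.5981,0.8014); ey = (-0.8014,0.5981)
P = B + -1.08·ex + -3.36·ey = (0.2492,-1.9984)

0.25 -2.00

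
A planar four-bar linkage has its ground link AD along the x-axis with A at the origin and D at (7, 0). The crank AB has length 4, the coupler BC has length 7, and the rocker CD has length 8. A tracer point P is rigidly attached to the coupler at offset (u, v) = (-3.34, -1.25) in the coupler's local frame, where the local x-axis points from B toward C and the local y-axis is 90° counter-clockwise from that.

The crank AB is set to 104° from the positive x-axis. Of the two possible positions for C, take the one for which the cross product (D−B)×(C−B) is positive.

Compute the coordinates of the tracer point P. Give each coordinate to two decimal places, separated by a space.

-3.08 1.01

A=(0,0), D=(7.00,0)
B = A + 4.00·(cos104°, sin104°) = (-0.9677, 3.8812)
|BD| = 8.8627
circle(B,7.00) ∩ circle(D,8.00): a=3.5851, h=6.0122
  candidates: C₊=(4.8883,7.7163) cross=53.285; C₋=(-0.3775,-3.0939) cross=-53.285
  mode + wants cross > 0 → take C=(4.8883,7.7163) (cross=53.285)
ex = (C−B)/|BC| = (0.8366,0.5479); ey = (-0.5479,0.8366)
P = B + -3.34·ex + -1.25·ey = (-3.0770,1.0056)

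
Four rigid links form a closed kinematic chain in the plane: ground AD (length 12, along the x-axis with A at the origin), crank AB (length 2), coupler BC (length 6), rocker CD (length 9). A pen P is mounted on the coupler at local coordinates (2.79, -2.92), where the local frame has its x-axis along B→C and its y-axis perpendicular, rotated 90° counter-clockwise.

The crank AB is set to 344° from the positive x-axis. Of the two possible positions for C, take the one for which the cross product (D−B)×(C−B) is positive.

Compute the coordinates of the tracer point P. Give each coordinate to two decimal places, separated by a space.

5.75 0.75

A=(0,0), D=(12.00,0)
B = A + 2.00·(cos344°, sin344°) = (1.9225, -0.5513)
|BD| = 10.0925
circle(B,6.00) ∩ circle(D,9.00): a=2.8169, h=5.2976
  candidates: C₊=(4.4459,4.8923) cross=53.467; C₋=(5.0246,-5.6871) cross=-53.467
  mode + wants cross > 0 → take C=(4.4459,4.8923) (cross=53.467)
ex = (C−B)/|BC| = (0.4206,0.9073); ey = (-0.9073,0.4206)
P = B + 2.79·ex + -2.92·ey = (5.7451,0.7520)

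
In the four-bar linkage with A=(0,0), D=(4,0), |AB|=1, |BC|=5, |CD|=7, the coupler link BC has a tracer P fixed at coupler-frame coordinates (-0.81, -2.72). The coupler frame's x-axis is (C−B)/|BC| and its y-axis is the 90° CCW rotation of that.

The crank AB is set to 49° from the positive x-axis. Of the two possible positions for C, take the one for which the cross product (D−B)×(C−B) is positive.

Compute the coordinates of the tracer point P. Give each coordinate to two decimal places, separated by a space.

A=(0,0), D=(4.00,0)
B = A + 1.00·(cos49°, sin49°) = (0.6561, 0.7547)
|BD| = 3.4281
circle(B,5.00) ∩ circle(D,7.00): a=-1.7865, h=4.6699
  candidates: C₊=(-0.0585,5.7034) cross=16.009; C₋=(-2.1147,-3.4073) cross=-16.009
  mode + wants cross > 0 → take C=(-0.0585,5.7034) (cross=16.009)
ex = (C−B)/|BC| = (-0.1429,0.9897); ey = (-0.9897,-0.1429)
P = B + -0.81·ex + -2.72·ey = (3.4639,0.3417)

3.46 0.34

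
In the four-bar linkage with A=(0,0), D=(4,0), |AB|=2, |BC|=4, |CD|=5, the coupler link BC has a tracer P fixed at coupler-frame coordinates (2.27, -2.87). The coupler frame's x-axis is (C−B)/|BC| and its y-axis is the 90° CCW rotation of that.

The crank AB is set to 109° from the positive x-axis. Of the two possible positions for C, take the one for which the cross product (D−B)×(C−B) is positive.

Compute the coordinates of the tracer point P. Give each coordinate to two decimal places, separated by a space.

A=(0,0), D=(4.00,0)
B = A + 2.00·(cos109°, sin109°) = (-0.6511, 1.8910)
|BD| = 5.0209
circle(B,4.00) ∩ circle(D,5.00): a=1.6142, h=3.6598
  candidates: C₊=(2.2226,4.6734) cross=18.376; C₋=(-0.5343,-2.1073) cross=-18.376
  mode + wants cross > 0 → take C=(2.2226,4.6734) (cross=18.376)
ex = (C−B)/|BC| = (0.7184,0.6956); ey = (-0.6956,0.7184)
P = B + 2.27·ex + -2.87·ey = (2.9761,1.4081)

2.98 1.41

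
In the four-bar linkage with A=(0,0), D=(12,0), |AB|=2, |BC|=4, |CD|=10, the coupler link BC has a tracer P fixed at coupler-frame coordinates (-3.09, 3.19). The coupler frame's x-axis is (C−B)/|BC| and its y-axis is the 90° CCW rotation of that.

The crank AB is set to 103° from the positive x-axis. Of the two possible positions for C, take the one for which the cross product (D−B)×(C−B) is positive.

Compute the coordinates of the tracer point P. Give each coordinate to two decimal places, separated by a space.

-4.78 2.93

A=(0,0), D=(12.00,0)
B = A + 2.00·(cos103°, sin103°) = (-0.4499, 1.9487)
|BD| = 12.6015
circle(B,4.00) ∩ circle(D,10.00): a=2.9678, h=2.6818
  candidates: C₊=(2.8969,4.1393) cross=33.795; C₋=(2.0675,-1.1598) cross=-33.795
  mode + wants cross > 0 → take C=(2.8969,4.1393) (cross=33.795)
ex = (C−B)/|BC| = (0.8367,0.5476); ey = (-0.5476,0.8367)
P = B + -3.09·ex + 3.19·ey = (-4.7823,2.9256)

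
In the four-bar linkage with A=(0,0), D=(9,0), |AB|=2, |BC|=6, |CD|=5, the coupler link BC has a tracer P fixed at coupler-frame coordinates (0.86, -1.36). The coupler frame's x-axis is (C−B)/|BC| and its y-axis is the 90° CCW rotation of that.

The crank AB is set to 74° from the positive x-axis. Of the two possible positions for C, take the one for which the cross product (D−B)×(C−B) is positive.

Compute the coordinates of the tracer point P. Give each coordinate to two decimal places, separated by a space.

1.85 0.97

A=(0,0), D=(9.00,0)
B = A + 2.00·(cos74°, sin74°) = (0.5513, 1.9225)
|BD| = 8.6647
circle(B,6.00) ∩ circle(D,5.00): a=4.9671, h=3.3657
  candidates: C₊=(6.1414,4.1022) cross=29.163; C₋=(4.6478,-2.4614) cross=-29.163
  mode + wants cross > 0 → take C=(6.1414,4.1022) (cross=29.163)
ex = (C−B)/|BC| = (0.9317,0.3633); ey = (-0.3633,0.9317)
P = B + 0.86·ex + -1.36·ey = (1.8466,0.9679)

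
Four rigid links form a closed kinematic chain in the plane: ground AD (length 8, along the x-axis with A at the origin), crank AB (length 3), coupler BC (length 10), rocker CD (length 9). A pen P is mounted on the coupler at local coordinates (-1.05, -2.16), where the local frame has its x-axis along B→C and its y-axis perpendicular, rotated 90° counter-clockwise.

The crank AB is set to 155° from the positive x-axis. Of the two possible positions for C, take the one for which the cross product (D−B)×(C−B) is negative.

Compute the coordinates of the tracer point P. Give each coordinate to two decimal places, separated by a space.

-5.11 1.01

A=(0,0), D=(8.00,0)
B = A + 3.00·(cos155°, sin155°) = (-2.7189, 1.2679)
|BD| = 10.7936
circle(B,10.00) ∩ circle(D,9.00): a=6.2770, h=7.7846
  candidates: C₊=(4.4290,8.2612) cross=84.024; C₋=(2.6002,-7.2001) cross=-84.024
  mode - wants cross < 0 → take C=(2.6002,-7.2001) (cross=-84.024)
ex = (C−B)/|BC| = (0.5319,-0.8468); ey = (0.8468,0.5319)
P = B + -1.05·ex + -2.16·ey = (-5.1065,1.0081)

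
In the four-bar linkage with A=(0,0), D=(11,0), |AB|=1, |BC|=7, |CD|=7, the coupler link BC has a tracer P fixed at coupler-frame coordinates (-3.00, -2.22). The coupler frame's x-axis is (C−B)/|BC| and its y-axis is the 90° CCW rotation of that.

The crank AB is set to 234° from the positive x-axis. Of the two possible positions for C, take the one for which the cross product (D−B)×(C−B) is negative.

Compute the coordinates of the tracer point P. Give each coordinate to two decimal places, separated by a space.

A=(0,0), D=(11.00,0)
B = A + 1.00·(cos234°, sin234°) = (-0.5878, -0.8090)
|BD| = 11.6160
circle(B,7.00) ∩ circle(D,7.00): a=5.8080, h=3.9073
  candidates: C₊=(4.9340,3.4933) cross=45.387; C₋=(5.4782,-4.3023) cross=-45.387
  mode - wants cross < 0 → take C=(5.4782,-4.3023) (cross=-45.387)
ex = (C−B)/|BC| = (0.8666,-0.4990); ey = (0.4990,0.8666)
P = B + -3.00·ex + -2.22·ey = (-4.2954,-1.2357)

-4.30 -1.24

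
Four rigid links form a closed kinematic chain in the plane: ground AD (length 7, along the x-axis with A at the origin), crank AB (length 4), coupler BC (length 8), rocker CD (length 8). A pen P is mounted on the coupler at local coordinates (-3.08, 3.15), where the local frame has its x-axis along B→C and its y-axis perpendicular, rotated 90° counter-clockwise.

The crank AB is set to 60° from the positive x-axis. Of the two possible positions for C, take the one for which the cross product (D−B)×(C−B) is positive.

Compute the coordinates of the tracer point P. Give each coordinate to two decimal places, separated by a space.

A=(0,0), D=(7.00,0)
B = A + 4.00·(cos60°, sin60°) = (2.0000, 3.4641)
|BD| = 6.0828
circle(B,8.00) ∩ circle(D,8.00): a=3.0414, h=7.3993
  candidates: C₊=(8.7139,7.8143) cross=45.008; C₋=(0.2861,-4.3502) cross=-45.008
  mode + wants cross > 0 → take C=(8.7139,7.8143) (cross=45.008)
ex = (C−B)/|BC| = (0.8392,0.5438); ey = (-0.5438,0.8392)
P = B + -3.08·ex + 3.15·ey = (-2.2977,4.4329)

-2.30 4.43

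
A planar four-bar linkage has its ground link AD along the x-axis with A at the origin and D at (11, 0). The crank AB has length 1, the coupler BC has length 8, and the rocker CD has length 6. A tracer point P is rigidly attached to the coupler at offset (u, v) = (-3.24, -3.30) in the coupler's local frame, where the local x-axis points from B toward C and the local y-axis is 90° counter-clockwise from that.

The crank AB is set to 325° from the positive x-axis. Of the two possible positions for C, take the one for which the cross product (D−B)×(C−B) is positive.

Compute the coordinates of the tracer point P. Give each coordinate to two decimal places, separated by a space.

0.40 -5.18

A=(0,0), D=(11.00,0)
B = A + 1.00·(cos325°, sin325°) = (0.8192, -0.5736)
|BD| = 10.1970
circle(B,8.00) ∩ circle(D,6.00): a=6.4715, h=4.7032
  candidates: C₊=(7.0158,4.4862) cross=47.959; C₋=(7.5449,-4.9053) cross=-47.959
  mode + wants cross > 0 → take C=(7.0158,4.4862) (cross=47.959)
ex = (C−B)/|BC| = (0.7746,0.6325); ey = (-0.6325,0.7746)
P = B + -3.24·ex + -3.30·ey = (0.3967,-5.1789)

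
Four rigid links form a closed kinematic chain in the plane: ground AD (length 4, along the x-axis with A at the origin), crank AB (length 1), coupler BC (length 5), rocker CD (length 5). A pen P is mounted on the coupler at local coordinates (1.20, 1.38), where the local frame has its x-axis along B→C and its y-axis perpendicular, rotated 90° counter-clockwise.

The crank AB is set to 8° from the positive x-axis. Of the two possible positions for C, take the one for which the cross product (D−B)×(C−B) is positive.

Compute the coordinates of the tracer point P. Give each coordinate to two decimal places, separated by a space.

0.11 1.74

A=(0,0), D=(4.00,0)
B = A + 1.00·(cos8°, sin8°) = (0.9903, 0.1392)
|BD| = 3.0129
circle(B,5.00) ∩ circle(D,5.00): a=1.5065, h=4.7677
  candidates: C₊=(2.7154,4.8322) cross=14.365; C₋=(2.2749,-4.6930) cross=-14.365
  mode + wants cross > 0 → take C=(2.7154,4.8322) (cross=14.365)
ex = (C−B)/|BC| = (0.3450,0.9386); ey = (-0.9386,0.3450)
P = B + 1.20·ex + 1.38·ey = (0.1090,1.7416)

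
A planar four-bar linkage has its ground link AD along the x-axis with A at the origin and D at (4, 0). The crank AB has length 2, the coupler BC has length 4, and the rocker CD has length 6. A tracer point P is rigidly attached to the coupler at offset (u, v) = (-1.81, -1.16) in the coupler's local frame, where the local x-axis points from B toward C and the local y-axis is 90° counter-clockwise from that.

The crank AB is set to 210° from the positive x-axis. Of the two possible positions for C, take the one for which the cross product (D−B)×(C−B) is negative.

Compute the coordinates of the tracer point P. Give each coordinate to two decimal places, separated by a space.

-3.59 0.08

A=(0,0), D=(4.00,0)
B = A + 2.00·(cos210°, sin210°) = (-1.7321, -1.0000)
|BD| = 5.8186
circle(B,4.00) ∩ circle(D,6.00): a=1.1907, h=3.8187
  candidates: C₊=(-1.2154,2.9665) cross=22.219; C₋=(0.0972,-4.5572) cross=-22.219
  mode - wants cross < 0 → take C=(0.0972,-4.5572) (cross=-22.219)
ex = (C−B)/|BC| = (0.4573,-0.8893); ey = (0.8893,0.4573)
P = B + -1.81·ex + -1.16·ey = (-3.5914,0.0792)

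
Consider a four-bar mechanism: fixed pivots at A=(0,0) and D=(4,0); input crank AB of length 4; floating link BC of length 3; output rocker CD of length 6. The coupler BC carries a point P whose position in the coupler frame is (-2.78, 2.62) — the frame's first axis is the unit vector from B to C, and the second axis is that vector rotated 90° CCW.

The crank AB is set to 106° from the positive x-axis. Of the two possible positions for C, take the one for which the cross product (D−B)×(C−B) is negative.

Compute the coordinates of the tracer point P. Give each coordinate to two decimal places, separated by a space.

A=(0,0), D=(4.00,0)
B = A + 4.00·(cos106°, sin106°) = (-1.1025, 3.8450)
|BD| = 6.3891
circle(B,3.00) ∩ circle(D,6.00): a=1.0816, h=2.7983
  candidates: C₊=(1.4453,5.4289) cross=17.878; C₋=(-1.9228,0.9594) cross=-17.878
  mode - wants cross < 0 → take C=(-1.9228,0.9594) (cross=-17.878)
ex = (C−B)/|BC| = (-0.2734,-0.9619); ey = (0.9619,-0.2734)
P = B + -2.78·ex + 2.62·ey = (2.1777,5.8028)

2.18 5.80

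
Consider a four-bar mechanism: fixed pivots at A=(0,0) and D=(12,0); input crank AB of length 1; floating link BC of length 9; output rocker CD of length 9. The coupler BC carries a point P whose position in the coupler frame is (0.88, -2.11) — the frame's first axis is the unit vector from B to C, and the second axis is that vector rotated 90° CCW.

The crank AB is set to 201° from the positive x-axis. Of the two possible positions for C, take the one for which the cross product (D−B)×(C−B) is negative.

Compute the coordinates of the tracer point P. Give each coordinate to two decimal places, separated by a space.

-1.71 -2.51

A=(0,0), D=(12.00,0)
B = A + 1.00·(cos201°, sin201°) = (-0.9336, -0.3584)
|BD| = 12.9385
circle(B,9.00) ∩ circle(D,9.00): a=6.4693, h=6.2569
  candidates: C₊=(5.3599,6.0753) cross=80.955; C₋=(5.7065,-6.4337) cross=-80.955
  mode - wants cross < 0 → take C=(5.7065,-6.4337) (cross=-80.955)
ex = (C−B)/|BC| = (0.7378,-0.6750); ey = (0.6750,0.7378)
P = B + 0.88·ex + -2.11·ey = (-1.7086,-2.5091)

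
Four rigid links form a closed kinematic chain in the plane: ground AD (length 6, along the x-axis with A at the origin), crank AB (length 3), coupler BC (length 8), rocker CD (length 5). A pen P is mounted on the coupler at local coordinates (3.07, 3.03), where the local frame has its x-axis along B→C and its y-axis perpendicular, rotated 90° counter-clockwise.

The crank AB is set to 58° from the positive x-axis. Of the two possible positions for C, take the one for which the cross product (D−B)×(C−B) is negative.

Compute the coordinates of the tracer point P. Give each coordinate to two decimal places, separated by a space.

5.57 0.89

A=(0,0), D=(6.00,0)
B = A + 3.00·(cos58°, sin58°) = (1.5898, 2.5441)
|BD| = 5.0915
circle(B,8.00) ∩ circle(D,5.00): a=6.3757, h=4.8323
  candidates: C₊=(9.5270,3.5440) cross=24.603; C₋=(4.6978,-4.8274) cross=-24.603
  mode - wants cross < 0 → take C=(4.6978,-4.8274) (cross=-24.603)
ex = (C−B)/|BC| = (0.3885,-0.9214); ey = (0.9214,0.3885)
P = B + 3.07·ex + 3.03·ey = (5.5744,0.8925)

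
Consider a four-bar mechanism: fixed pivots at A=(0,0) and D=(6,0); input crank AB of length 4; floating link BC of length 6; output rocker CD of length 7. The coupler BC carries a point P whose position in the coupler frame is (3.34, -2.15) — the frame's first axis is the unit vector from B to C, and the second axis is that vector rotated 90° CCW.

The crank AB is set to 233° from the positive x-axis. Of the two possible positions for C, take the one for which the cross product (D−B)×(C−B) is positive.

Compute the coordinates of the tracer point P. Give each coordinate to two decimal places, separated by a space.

0.68 -0.69

A=(0,0), D=(6.00,0)
B = A + 4.00·(cos233°, sin233°) = (-2.4073, -3.1945)
|BD| = 8.9937
circle(B,6.00) ∩ circle(D,7.00): a=3.7741, h=4.6643
  candidates: C₊=(-0.5360,2.5062) cross=41.950; C₋=(2.7775,-6.2141) cross=-41.950
  mode + wants cross > 0 → take C=(-0.5360,2.5062) (cross=41.950)
ex = (C−B)/|BC| = (0.3119,0.9501); ey = (-0.9501,0.3119)
P = B + 3.34·ex + -2.15·ey = (0.6772,-0.6917)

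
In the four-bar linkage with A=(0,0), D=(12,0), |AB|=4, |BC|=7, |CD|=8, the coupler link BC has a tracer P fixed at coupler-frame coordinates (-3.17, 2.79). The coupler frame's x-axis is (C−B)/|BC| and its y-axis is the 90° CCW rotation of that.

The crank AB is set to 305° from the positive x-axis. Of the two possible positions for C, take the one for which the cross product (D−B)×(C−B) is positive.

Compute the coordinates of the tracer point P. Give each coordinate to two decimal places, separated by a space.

-1.42 -5.29

A=(0,0), D=(12.00,0)
B = A + 4.00·(cos305°, sin305°) = (2.2943, -3.2766)
|BD| = 10.2439
circle(B,7.00) ∩ circle(D,8.00): a=4.3898, h=5.4525
  candidates: C₊=(4.7094,3.2936) cross=55.855; C₋=(8.1975,-7.0385) cross=-55.855
  mode + wants cross > 0 → take C=(4.7094,3.2936) (cross=55.855)
ex = (C−B)/|BC| = (0.3450,0.9386); ey = (-0.9386,0.3450)
P = B + -3.17·ex + 2.79·ey = (-1.4181,-5.2894)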